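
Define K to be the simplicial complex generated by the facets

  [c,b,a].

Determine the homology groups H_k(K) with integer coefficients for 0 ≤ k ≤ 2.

We work with the vertex ordering a < b < c. The simplices of K, each written with vertices in increasing order, are:

  0-simplices (3): a, b, c
  1-simplices (3): ab, ac, bc
  2-simplices (1): abc

giving chain groups C_0 ≅ Z^3, C_1 ≅ Z^3, C_2 ≅ Z^1.

The boundary map ∂_1: C_1 → C_0 sends each edge [p,q] (with p < q) to q − p. For instance
  ∂ac = c − a.
The resulting 3×3 matrix has rank 2, and its Smith normal form has invariant factors (1,1).

Boundary ∂_2: C_2 → C_1 acts by ∂[p,q,r] = [q,r] − [p,r] + [p,q]. For instance
  ∂abc = bc − ac + ab.
As a 3×1 matrix over Z this has rank 1, with invariant factors (1).

Reading off H_k = ker ∂_k / im ∂_{k+1}:

  H_0: rank C_0 − rank ∂_1 = 3 − 2 = 1, and the invariant factors of ∂_1 are all 1, so H_0 = Z.
  H_1: rank ker ∂_1 − rank ∂_2 = (3 − 2) − 1 = 0, and the invariant factors of ∂_2 are all 1, so H_1 = 0.
  H_2: rank ker ∂_2 − rank ∂_3 = (1 − 1) − 0 = 0, and there is no ∂_3, so H_2 = 0.

H_0 ≅ Z,  H_1 = 0,  H_2 = 0.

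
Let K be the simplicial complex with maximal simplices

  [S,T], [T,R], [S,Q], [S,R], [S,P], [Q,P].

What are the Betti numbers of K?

Take the total order P < Q < R < S < T on the vertex set. Then K (dimension 1) consists of the simplices:

  0-simplices (5): P, Q, R, S, T
  1-simplices (6): PQ, PS, QS, RS, RT, ST

giving chain groups C_0 ≅ Z^5, C_1 ≅ Z^6.

∂_1: C_1 → C_0 maps an edge to its endpoints' difference, ∂[p,q] = q − p.
As a 5×6 matrix over Z this has rank 4, with invariant factors (1,1,1,1).

Now H_k = ker ∂_k / im ∂_{k+1}, so:

  H_0: rank C_0 − rank ∂_1 = 5 − 4 = 1, and the invariant factors of ∂_1 are all 1, so H_0 ≅ Z.
  H_1: rank ker ∂_1 − rank ∂_2 = (6 − 4) − 0 = 2, and there is no ∂_2, so H_1 ≅ Z^2.

(K is a triangulation of a wedge of 2 circles.)

Hence the Betti numbers are b_0 = 1, b_1 = 2.

b_0 = 1, b_1 = 2.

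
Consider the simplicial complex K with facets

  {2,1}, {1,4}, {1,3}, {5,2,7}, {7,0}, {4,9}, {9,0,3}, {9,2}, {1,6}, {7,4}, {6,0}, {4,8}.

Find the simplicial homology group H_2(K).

We work with the vertex ordering 0 < 1 < 2 < 3 < 4 < 5 < 6 < 7 < 8 < 9. The simplices of K, each written with vertices in increasing order, are:

  0-simplices (10): [0], [1], [2], [3], [4], [5], [6], [7], [8], [9]
  1-simplices (16): [0,3], [0,6], [0,7], [0,9], [1,2], [1,3], [1,4], [1,6], [2,5], [2,7], [2,9], [3,9], [4,7], [4,8], [4,9], [5,7]
  2-simplices (2): [0,3,9], [2,5,7]

giving chain groups C_0 ≅ Z^10, C_1 ≅ Z^16, C_2 ≅ Z^2.

Boundary ∂_1: C_1 → C_0 maps an edge to its endpoints' difference, ∂[p,q] = q − p. For instance
  ∂[1,3] = [3] − [1].
As a 10×16 matrix over Z this has rank 9, with invariant factors (1,1,1,1,1,1,1,1,1).

Boundary ∂_2: C_2 → C_1 acts by ∂[p,q,r] = [q,r] − [p,r] + [p,q]. For instance
  ∂[0,3,9] = [3,9] − [0,9] + [0,3],
  ∂[2,5,7] = [5,7] − [2,7] + [2,5].
The resulting 16×2 matrix has rank 2, and its Smith normal form has invariant factors (1,1).

Now H_k = ker ∂_k / im ∂_{k+1}, so:

  H_2: rank ker ∂_2 − rank ∂_3 = (2 − 2) − 0 = 0, and there is no ∂_3, so H_2 ≅ 0.

H_2 ≅ 0.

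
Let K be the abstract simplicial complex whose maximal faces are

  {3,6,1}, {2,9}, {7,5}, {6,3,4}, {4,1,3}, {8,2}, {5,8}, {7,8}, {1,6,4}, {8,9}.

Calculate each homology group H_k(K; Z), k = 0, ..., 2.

H_0 = Z^2,  H_1 = Z^2,  H_2 = Z.

Take the total order 1 < 2 < 3 < 4 < 5 < 6 < 7 < 8 < 9 on the vertex set. Then K (dimension 2) consists of the simplices:

  0-simplices (9): [1], [2], [3], [4], [5], [6], [7], [8], [9]
  1-simplices (12): [1,3], [1,4], [1,6], [2,8], [2,9], [3,4], [3,6], [4,6], [5,7], [5,8], [7,8], [8,9]
  2-simplices (4): [1,3,4], [1,3,6], [1,4,6], [3,4,6]

Hence C_0 ≅ Z^9, C_1 ≅ Z^12, C_2 ≅ Z^4.

∂_1: C_1 → C_0 is given by ∂[p,q] = [q] − [p]. For instance
  ∂[2,9] = [9] − [2].
The 9×12 boundary matrix has rank 7 and Smith normal form diag(1,1,1,1,1,1,1).

Boundary ∂_2: C_2 → C_1 acts by ∂[p,q,r] = [q,r] − [p,r] + [p,q]. For instance
  ∂[1,3,4] = [3,4] − [1,4] + [1,3],
  ∂[3,4,6] = [4,6] − [3,6] + [3,4].
This gives a 12×4 integer matrix of rank 3; reducing to Smith normal form yields diagonal entries (1,1,1).

Reading off H_k = ker ∂_k / im ∂_{k+1}:

  H_0: rank C_0 − rank ∂_1 = 9 − 7 = 2, and the invariant factors of ∂_1 are all 1, so H_0 = Z^2.
  H_1: rank ker ∂_1 − rank ∂_2 = (12 − 7) − 3 = 2, and the invariant factors of ∂_2 are all 1, so H_1 = Z^2.
  H_2: rank ker ∂_2 − rank ∂_3 = (4 − 3) − 0 = 1, and there is no ∂_3, so H_2 = Z.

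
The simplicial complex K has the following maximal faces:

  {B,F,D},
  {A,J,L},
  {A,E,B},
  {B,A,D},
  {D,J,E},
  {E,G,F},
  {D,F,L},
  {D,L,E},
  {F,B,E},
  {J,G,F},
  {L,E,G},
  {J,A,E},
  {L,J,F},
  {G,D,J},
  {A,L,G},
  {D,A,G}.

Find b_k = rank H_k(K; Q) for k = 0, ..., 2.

b_0 = 1, b_1 = 2, b_2 = 1.

Take the total order A < B < D < E < F < G < J < L on the vertex set. Then K (dimension 2) consists of the simplices:

  0-simplices (8): A, B, D, E, F, G, J, L
  1-simplices (24): AB, AD, AE, AG, AJ, AL, BD, BE, BF, DE, DF, DG, DJ, DL, EF, EG, EJ, EL, FG, FJ, FL, GJ, GL, JL
  2-simplices (16): ABD, ABE, ADG, AEJ, AGL, AJL, BDF, BEF, DEJ, DEL, DFL, DGJ, EFG, EGL, FGJ, FJL

Hence C_0 ≅ Z^8, C_1 ≅ Z^24, C_2 ≅ Z^16.

Boundary ∂_1: C_1 → C_0 sends each edge [p,q] (with p < q) to q − p. For instance
  ∂AB = B − A.
As a 8×24 matrix over Z this has rank 7, with invariant factors (1,1,1,1,1,1,1).

The boundary map ∂_2: C_2 → C_1 acts by ∂[p,q,r] = [q,r] − [p,r] + [p,q]. For instance
  ∂ABE = BE − AE + AB,
  ∂BDF = DF − BF + BD.
As a 24×16 matrix over Z this has rank 15, with invariant factors (1,1,1,1,1,1,1,1,1,1,1,1,1,1,1).

Now H_k = ker ∂_k / im ∂_{k+1}, so:

  H_0: rank C_0 − rank ∂_1 = 8 − 7 = 1, and the invariant factors of ∂_1 are all 1, so H_0 = Z.
  H_1: rank ker ∂_1 − rank ∂_2 = (24 − 7) − 15 = 2, and the invariant factors of ∂_2 are all 1, so H_1 = Z^2.
  H_2: rank ker ∂_2 − rank ∂_3 = (16 − 15) − 0 = 1, and there is no ∂_3, so H_2 = Z.

As a check, the Euler characteristic is 8 − 24 + 16 = 0, which agrees with 1 − 2 + 1 = 0.

Hence the Betti numbers are b_0 = 1, b_1 = 2, b_2 = 1.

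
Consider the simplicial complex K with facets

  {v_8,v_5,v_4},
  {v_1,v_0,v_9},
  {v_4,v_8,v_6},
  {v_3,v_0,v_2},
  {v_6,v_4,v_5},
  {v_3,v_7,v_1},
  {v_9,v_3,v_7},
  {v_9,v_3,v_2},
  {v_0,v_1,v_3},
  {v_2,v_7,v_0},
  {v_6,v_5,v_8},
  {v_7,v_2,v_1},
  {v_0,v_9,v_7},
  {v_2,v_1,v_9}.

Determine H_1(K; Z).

Order the vertices as v_0 < v_1 < v_2 < v_3 < v_4 < v_5 < v_6 < v_7 < v_8 < v_9. Listing each simplex with vertices in this order, K has dimension 2 with simplices:

  0-simplices (10): [v_0], [v_1], [v_2], [v_3], [v_4], [v_5], [v_6], [v_7], [v_8], [v_9]
  1-simplices (21): (21 of them)
  2-simplices (14): (14 of them)

so the chain groups are C_0 ≅ Z^10, C_1 ≅ Z^21, C_2 ≅ Z^14.

∂_1: C_1 → C_0 is given by ∂[p,q] = [q] − [p]. For instance
  ∂[v_1,v_3] = [v_3] − [v_1].
The 10×21 boundary matrix has rank 8 and Smith normal form diag(1,1,1,1,1,1,1,1).

∂_2: C_2 → C_1 maps a triangle to the signed sum of its edges. For instance
  ∂[v_5,v_6,v_8] = [v_6,v_8] − [v_5,v_8] + [v_5,v_6],
  ∂[v_3,v_7,v_9] = [v_7,v_9] − [v_3,v_9] + [v_3,v_7].
The 21×14 boundary matrix has rank 13 and Smith normal form diag(1,1,1,1,1,1,1,1,1,1,1,1,2).

Now H_k = ker ∂_k / im ∂_{k+1}, so:

  H_1: rank ker ∂_1 − rank ∂_2 = (21 − 8) − 13 = 0, and ∂_2 has invariant factor 2 > 1, so H_1 = Z/2Z.

(K is a triangulation of the disjoint union of the real projective plane RP^2 and the 2-sphere S^2.)

H_1 = Z/2Z.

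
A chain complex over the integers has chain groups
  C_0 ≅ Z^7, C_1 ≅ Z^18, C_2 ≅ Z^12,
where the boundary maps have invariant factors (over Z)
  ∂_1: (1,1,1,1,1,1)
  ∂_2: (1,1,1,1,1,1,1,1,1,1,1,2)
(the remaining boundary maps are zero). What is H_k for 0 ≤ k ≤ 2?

H_0 = Z,  H_1 = Z/2,  H_2 = 0.

H_0: b_0 = 7 − 0 − 6 = 1; torsion from ∂_1 factors > 1: none. So H_0 = Z.
H_1: b_1 = 18 − 6 − 12 = 0; torsion from ∂_2 factors > 1: [2]. So H_1 = Z/2.
H_2: b_2 = 12 − 12 − 0 = 0; torsion from ∂_3 factors > 1: none. So H_2 = 0.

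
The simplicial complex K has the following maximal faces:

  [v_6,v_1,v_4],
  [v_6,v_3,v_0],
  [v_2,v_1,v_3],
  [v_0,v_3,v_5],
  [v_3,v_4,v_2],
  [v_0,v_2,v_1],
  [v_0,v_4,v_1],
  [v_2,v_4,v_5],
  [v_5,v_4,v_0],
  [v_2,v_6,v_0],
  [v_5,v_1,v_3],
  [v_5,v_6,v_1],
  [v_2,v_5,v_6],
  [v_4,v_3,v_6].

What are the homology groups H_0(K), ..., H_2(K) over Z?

H_0 = Z,  H_1 = Z^2,  H_2 = Z.

Take the total order v_0 < v_1 < v_2 < v_3 < v_4 < v_5 < v_6 on the vertex set. Then K (dimension 2) consists of the simplices:

  0-simplices (7): [v_0], [v_1], [v_2], [v_3], [v_4], [v_5], [v_6]
  1-simplices (21): (21 of them)
  2-simplices (14): (14 of them)

so the chain groups are C_0 ≅ Z^7, C_1 ≅ Z^21, C_2 ≅ Z^14.

The boundary map ∂_1: C_1 → C_0 maps an edge to its endpoints' difference, ∂[p,q] = q − p.
This gives a 7×21 integer matrix of rank 6; reducing to Smith normal form yields diagonal entries (1,1,1,1,1,1).

∂_2: C_2 → C_1 maps a triangle to the signed sum of its edges. For instance
  ∂[v_1,v_3,v_5] = [v_3,v_5] − [v_1,v_5] + [v_1,v_3],
  ∂[v_3,v_4,v_6] = [v_4,v_6] − [v_3,v_6] + [v_3,v_4].
This gives a 21×14 integer matrix of rank 13; reducing to Smith normal form yields diagonal entries (1,1,1,1,1,1,1,1,1,1,1,1,1).

Now H_k = ker ∂_k / im ∂_{k+1}, so:

  H_0: rank C_0 − rank ∂_1 = 7 − 6 = 1, and the invariant factors of ∂_1 are all 1, so H_0 ≅ Z.
  H_1: rank ker ∂_1 − rank ∂_2 = (21 − 6) − 13 = 2, and the invariant factors of ∂_2 are all 1, so H_1 ≅ Z^2.
  H_2: rank ker ∂_2 − rank ∂_3 = (14 − 13) − 0 = 1, and there is no ∂_3, so H_2 ≅ Z.

(K is a triangulation of the torus T^2.)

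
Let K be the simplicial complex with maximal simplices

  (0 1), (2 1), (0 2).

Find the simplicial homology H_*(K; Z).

K has 3 vertices, 3 edges.
rank ∂_0 = 0, rank ∂_1 = 2 ⇒ b_0 = 3 − 0 − 2 = 1; all invariant factors of ∂_1 are 1 so no torsion. So H_0 ≅ Z.
rank ∂_1 = 2, rank ∂_2 = 0 ⇒ b_1 = 3 − 2 − 0 = 1. So H_1 ≅ Z.

H_0 = Z,  H_1 = Z.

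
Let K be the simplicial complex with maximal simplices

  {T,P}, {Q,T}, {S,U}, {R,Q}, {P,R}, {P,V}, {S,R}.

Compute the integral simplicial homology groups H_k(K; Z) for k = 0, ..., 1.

H_0 = Z,  H_1 = Z.

Fix the vertex order P < Q < R < S < T < U < V and write every simplex with vertices in increasing order. Then dim K = 1 and the simplices of K are:

  0-simplices (7): P, Q, R, S, T, U, V
  1-simplices (7): PR, PT, PV, QR, QT, RS, SU

Hence C_0 ≅ Z^7, C_1 ≅ Z^7.

∂_1: C_1 → C_0 maps an edge to its endpoints' difference, ∂[p,q] = q − p.
The resulting 7×7 matrix has rank 6, and its Smith normal form has invariant factors (1,1,1,1,1,1).

Computing H_k = (kernel of ∂_k) / (image of ∂_{k+1}):

  H_0: rank C_0 − rank ∂_1 = 7 − 6 = 1, and the invariant factors of ∂_1 are all 1, so H_0 = Z.
  H_1: rank ker ∂_1 − rank ∂_2 = (7 − 6) − 0 = 1, and there is no ∂_2, so H_1 = Z.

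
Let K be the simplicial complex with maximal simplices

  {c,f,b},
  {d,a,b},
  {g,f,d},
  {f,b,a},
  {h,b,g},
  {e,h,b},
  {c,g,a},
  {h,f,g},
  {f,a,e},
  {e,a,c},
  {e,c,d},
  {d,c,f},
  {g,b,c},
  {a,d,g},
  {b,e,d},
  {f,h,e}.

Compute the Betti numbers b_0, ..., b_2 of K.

K has 8 vertices, 24 edges, 16 triangles.
rank ∂_0 = 0, rank ∂_1 = 7 ⇒ b_0 = 8 − 0 − 7 = 1; all invariant factors of ∂_1 are 1 so no torsion. So H_0 ≅ Z.
rank ∂_1 = 7, rank ∂_2 = 15 ⇒ b_1 = 24 − 7 − 15 = 2; all invariant factors of ∂_2 are 1 so no torsion. So H_1 ≅ Z^2.
rank ∂_2 = 15, rank ∂_3 = 0 ⇒ b_2 = 16 − 15 − 0 = 1. So H_2 ≅ Z.

b_0 = 1, b_1 = 2, b_2 = 1.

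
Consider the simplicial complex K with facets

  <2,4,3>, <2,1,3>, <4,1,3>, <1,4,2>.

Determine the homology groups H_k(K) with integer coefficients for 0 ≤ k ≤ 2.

We work with the vertex ordering 1 < 2 < 3 < 4. The simplices of K, each written with vertices in increasing order, are:

  0-simplices (4): [1], [2], [3], [4]
  1-simplices (6): [1,2], [1,3], [1,4], [2,3], [2,4], [3,4]
  2-simplices (4): [1,2,3], [1,2,4], [1,3,4], [2,3,4]

Hence C_0 ≅ Z^4, C_1 ≅ Z^6, C_2 ≅ Z^4.

Boundary ∂_1: C_1 → C_0 is given by ∂[p,q] = [q] − [p]. For instance
  ∂[2,4] = [4] − [2].
This gives a 4×6 integer matrix of rank 3; reducing to Smith normal form yields diagonal entries (1,1,1).

∂_2: C_2 → C_1 sends each 2-simplex [p,q,r] to [q,r] − [p,r] + [p,q]. For instance
  ∂[2,3,4] = [3,4] − [2,4] + [2,3],
  ∂[1,2,3] = [2,3] − [1,3] + [1,2].
As a 6×4 matrix over Z this has rank 3, with invariant factors (1,1,1).

Now H_k = ker ∂_k / im ∂_{k+1}, so:

  H_0: rank C_0 − rank ∂_1 = 4 − 3 = 1, and the invariant factors of ∂_1 are all 1, so H_0 ≅ Z.
  H_1: rank ker ∂_1 − rank ∂_2 = (6 − 3) − 3 = 0, and the invariant factors of ∂_2 are all 1, so H_1 ≅ 0.
  H_2: rank ker ∂_2 − rank ∂_3 = (4 − 3) − 0 = 1, and there is no ∂_3, so H_2 ≅ Z.

As a check, the Euler characteristic is 4 − 6 + 4 = 2, which agrees with 1 − 0 + 1 = 2.

H_0 = Z,  H_1 = 0,  H_2 = Z.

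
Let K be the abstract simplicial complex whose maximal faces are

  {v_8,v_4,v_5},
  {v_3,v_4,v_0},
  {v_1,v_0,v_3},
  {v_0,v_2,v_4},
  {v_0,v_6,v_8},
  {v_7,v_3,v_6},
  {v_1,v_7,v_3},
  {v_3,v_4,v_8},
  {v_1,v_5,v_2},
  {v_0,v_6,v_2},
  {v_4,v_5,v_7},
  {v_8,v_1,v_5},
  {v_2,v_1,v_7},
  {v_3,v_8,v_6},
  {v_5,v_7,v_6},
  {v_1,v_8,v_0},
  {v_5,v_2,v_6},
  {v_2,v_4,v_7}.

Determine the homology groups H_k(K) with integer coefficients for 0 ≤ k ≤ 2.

H_0 = Z,  H_1 = Z ⊕ Z/2,  H_2 = 0.

Take the total order v_0 < v_1 < v_2 < v_3 < v_4 < v_5 < v_6 < v_7 < v_8 on the vertex set. Then K (dimension 2) consists of the simplices:

  0-simplices (9): [v_0], [v_1], [v_2], [v_3], [v_4], [v_5], [v_6], [v_7], [v_8]
  1-simplices (27): (27 of them)
  2-simplices (18): (18 of them)

so the chain groups are C_0 ≅ Z^9, C_1 ≅ Z^27, C_2 ≅ Z^18.

∂_1: C_1 → C_0 sends each edge [p,q] (with p < q) to q − p. For instance
  ∂[v_4,v_8] = [v_8] − [v_4].
This gives a 9×27 integer matrix of rank 8; reducing to Smith normal form yields diagonal entries (1,1,1,1,1,1,1,1).

∂_2: C_2 → C_1 maps a triangle to the signed sum of its edges. For instance
  ∂[v_1,v_2,v_5] = [v_2,v_5] − [v_1,v_5] + [v_1,v_2],
  ∂[v_3,v_6,v_8] = [v_6,v_8] − [v_3,v_8] + [v_3,v_6].
This gives a 27×18 integer matrix of rank 18; reducing to Smith normal form yields diagonal entries (1,1,1,1,1,1,1,1,1,1,1,1,1,1,1,1,1,2).

Reading off H_k = ker ∂_k / im ∂_{k+1}:

  H_0: rank C_0 − rank ∂_1 = 9 − 8 = 1, and the invariant factors of ∂_1 are all 1, so H_0 = Z.
  H_1: rank ker ∂_1 − rank ∂_2 = (27 − 8) − 18 = 1, and ∂_2 has invariant factor 2 > 1, so H_1 = Z ⊕ Z/2.
  H_2: rank ker ∂_2 − rank ∂_3 = (18 − 18) − 0 = 0, and there is no ∂_3, so H_2 = 0.

As a check, the Euler characteristic is 9 − 27 + 18 = 0, which agrees with 1 − 1 + 0 = 0.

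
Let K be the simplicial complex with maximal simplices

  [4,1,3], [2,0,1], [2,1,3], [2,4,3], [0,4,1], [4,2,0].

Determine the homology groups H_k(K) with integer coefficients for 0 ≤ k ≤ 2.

K has 5 vertices, 9 edges, 6 triangles.
rank ∂_0 = 0, rank ∂_1 = 4 ⇒ b_0 = 5 − 0 − 4 = 1; all invariant factors of ∂_1 are 1 so no torsion. So H_0 = Z.
rank ∂_1 = 4, rank ∂_2 = 5 ⇒ b_1 = 9 − 4 − 5 = 0; all invariant factors of ∂_2 are 1 so no torsion. So H_1 = 0.
rank ∂_2 = 5, rank ∂_3 = 0 ⇒ b_2 = 6 − 5 − 0 = 1. So H_2 = Z.

H_0 ≅ Z,  H_1 = 0,  H_2 ≅ Z.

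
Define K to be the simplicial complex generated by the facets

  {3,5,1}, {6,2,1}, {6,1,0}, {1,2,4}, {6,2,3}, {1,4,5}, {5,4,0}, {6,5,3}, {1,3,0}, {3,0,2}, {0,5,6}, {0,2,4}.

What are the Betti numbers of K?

b_0 = 1, b_1 = 0, b_2 = 0.

K has 7 vertices, 18 edges, 12 triangles.
rank ∂_0 = 0, rank ∂_1 = 6 ⇒ b_0 = 7 − 0 − 6 = 1; all invariant factors of ∂_1 are 1 so no torsion. So H_0 ≅ Z.
rank ∂_1 = 6, rank ∂_2 = 12 ⇒ b_1 = 18 − 6 − 12 = 0; ∂_2 has invariant factor(s) [2] giving torsion. So H_1 ≅ Z/2.
rank ∂_2 = 12, rank ∂_3 = 0 ⇒ b_2 = 12 − 12 − 0 = 0. So H_2 ≅ 0.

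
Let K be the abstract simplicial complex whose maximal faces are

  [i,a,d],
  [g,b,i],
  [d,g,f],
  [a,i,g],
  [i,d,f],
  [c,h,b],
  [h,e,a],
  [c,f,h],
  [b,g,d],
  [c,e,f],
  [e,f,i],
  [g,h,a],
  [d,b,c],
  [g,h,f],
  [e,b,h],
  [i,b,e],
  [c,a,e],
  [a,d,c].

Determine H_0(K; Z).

Fix the vertex order a < b < c < d < e < f < g < h < i and write every simplex with vertices in increasing order. Then dim K = 2 and the simplices of K are:

  0-simplices (9): a, b, c, d, e, f, g, h, i
  1-simplices (27): ac, ad, ae, ag, ah, ai, bc, bd, be, bg, bh, bi, cd, ce, cf, ch, df, dg, di, ef, eh, ei, fg, fh, fi, gh, gi
  2-simplices (18): acd, ace, adi, aeh, agh, agi, bcd, bch, bdg, beh, bei, bgi, cef, cfh, dfg, dfi, efi, fgh

so the chain groups are C_0 ≅ Z^9, C_1 ≅ Z^27, C_2 ≅ Z^18.

Boundary ∂_1: C_1 → C_0 is given by ∂[p,q] = [q] − [p]. For instance
  ∂fi = i − f.
This gives a 9×27 integer matrix of rank 8; reducing to Smith normal form yields diagonal entries (1,1,1,1,1,1,1,1).

Boundary ∂_2: C_2 → C_1 maps a triangle to the signed sum of its edges. For instance
  ∂bch = ch − bh + bc,
  ∂adi = di − ai + ad.
The resulting 27×18 matrix has rank 18, and its Smith normal form has invariant factors (1,1,1,1,1,1,1,1,1,1,1,1,1,1,1,1,1,2).

Reading off H_k = ker ∂_k / im ∂_{k+1}:

  H_0: rank C_0 − rank ∂_1 = 9 − 8 = 1, and the invariant factors of ∂_1 are all 1, so H_0 ≅ Z.

(K is a triangulation of the Klein bottle.)

H_0 = Z.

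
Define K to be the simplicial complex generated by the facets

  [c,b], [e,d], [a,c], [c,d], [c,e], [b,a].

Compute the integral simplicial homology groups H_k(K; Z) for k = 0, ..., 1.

We work with the vertex ordering a < b < c < d < e. The simplices of K, each written with vertices in increasing order, are:

  0-simplices (5): a, b, c, d, e
  1-simplices (6): ab, ac, bc, cd, ce, de

Hence C_0 ≅ Z^5, C_1 ≅ Z^6.

∂_1: C_1 → C_0 maps an edge to its endpoints' difference, ∂[p,q] = q − p.
The 5×6 boundary matrix has rank 4 and Smith normal form diag(1,1,1,1).

Reading off H_k = ker ∂_k / im ∂_{k+1}:

  H_0: rank C_0 − rank ∂_1 = 5 − 4 = 1, and the invariant factors of ∂_1 are all 1, so H_0 ≅ Z.
  H_1: rank ker ∂_1 − rank ∂_2 = (6 − 4) − 0 = 2, and there is no ∂_2, so H_1 ≅ Z^2.

(K is a triangulation of a wedge of 2 circles.)

H_0 ≅ Z,  H_1 ≅ Z^2.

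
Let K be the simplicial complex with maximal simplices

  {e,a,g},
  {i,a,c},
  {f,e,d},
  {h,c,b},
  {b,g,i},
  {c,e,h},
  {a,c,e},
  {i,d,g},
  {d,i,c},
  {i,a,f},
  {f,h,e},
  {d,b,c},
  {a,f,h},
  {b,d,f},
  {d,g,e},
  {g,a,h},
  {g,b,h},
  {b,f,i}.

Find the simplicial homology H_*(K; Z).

Take the total order a < b < c < d < e < f < g < h < i on the vertex set. Then K (dimension 2) consists of the simplices:

  0-simplices (9): a, b, c, d, e, f, g, h, i
  1-simplices (27): ac, ae, af, ag, ah, ai, bc, bd, bf, bg, bh, bi, cd, ce, ch, ci, de, df, dg, di, ef, eg, eh, fh, fi, gh, gi
  2-simplices (18): ace, aci, aeg, afh, afi, agh, bcd, bch, bdf, bfi, bgh, bgi, cdi, ceh, def, deg, dgi, efh

so the chain groups are C_0 ≅ Z^9, C_1 ≅ Z^27, C_2 ≅ Z^18.

Boundary ∂_1: C_1 → C_0 is given by ∂[p,q] = [q] − [p]. For instance
  ∂ac = c − a.
This gives a 9×27 integer matrix of rank 8; reducing to Smith normal form yields diagonal entries (1,1,1,1,1,1,1,1).

∂_2: C_2 → C_1 acts by ∂[p,q,r] = [q,r] − [p,r] + [p,q]. For instance
  ∂def = ef − df + de,
  ∂agh = gh − ah + ag.
The 27×18 boundary matrix has rank 18 and Smith normal form diag(1,1,1,1,1,1,1,1,1,1,1,1,1,1,1,1,1,2).

Computing H_k = (kernel of ∂_k) / (image of ∂_{k+1}):

  H_0: rank C_0 − rank ∂_1 = 9 − 8 = 1, and the invariant factors of ∂_1 are all 1, so H_0 ≅ Z.
  H_1: rank ker ∂_1 − rank ∂_2 = (27 − 8) − 18 = 1, and ∂_2 has invariant factor 2 > 1, so H_1 ≅ Z ⊕ Z_2.
  H_2: rank ker ∂_2 − rank ∂_3 = (18 − 18) − 0 = 0, and there is no ∂_3, so H_2 ≅ 0.

H_0 ≅ Z,  H_1 ≅ Z ⊕ Z_2,  H_2 = 0.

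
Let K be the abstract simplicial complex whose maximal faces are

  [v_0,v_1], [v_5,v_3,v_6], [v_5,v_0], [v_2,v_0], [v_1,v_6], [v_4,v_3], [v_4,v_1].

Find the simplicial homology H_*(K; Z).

H_0 = Z,  H_1 = Z^2,  H_2 = 0.

Fix the vertex order v_0 < v_1 < v_2 < v_3 < v_4 < v_5 < v_6 and write every simplex with vertices in increasing order. Then dim K = 2 and the simplices of K are:

  0-simplices (7): [v_0], [v_1], [v_2], [v_3], [v_4], [v_5], [v_6]
  1-simplices (9): [v_0,v_1], [v_0,v_2], [v_0,v_5], [v_1,v_4], [v_1,v_6], [v_3,v_4], [v_3,v_5], [v_3,v_6], [v_5,v_6]
  2-simplices (1): [v_3,v_5,v_6]

so the chain groups are C_0 ≅ Z^7, C_1 ≅ Z^9, C_2 ≅ Z^1.

Boundary ∂_1: C_1 → C_0 sends each edge [p,q] (with p < q) to q − p.
The resulting 7×9 matrix has rank 6, and its Smith normal form has invariant factors (1,1,1,1,1,1).

Boundary ∂_2: C_2 → C_1 maps a triangle to the signed sum of its edges. For instance
  ∂[v_3,v_5,v_6] = [v_5,v_6] − [v_3,v_6] + [v_3,v_5].
As a 9×1 matrix over Z this has rank 1, with invariant factors (1).

Computing H_k = (kernel of ∂_k) / (image of ∂_{k+1}):

  H_0: rank C_0 − rank ∂_1 = 7 − 6 = 1, and the invariant factors of ∂_1 are all 1, so H_0 = Z.
  H_1: rank ker ∂_1 − rank ∂_2 = (9 − 6) − 1 = 2, and the invariant factors of ∂_2 are all 1, so H_1 = Z^2.
  H_2: rank ker ∂_2 − rank ∂_3 = (1 − 1) − 0 = 0, and there is no ∂_3, so H_2 = 0.

As a check, the Euler characteristic is 7 − 9 + 1 = -1, which agrees with 1 − 2 + 0 = -1.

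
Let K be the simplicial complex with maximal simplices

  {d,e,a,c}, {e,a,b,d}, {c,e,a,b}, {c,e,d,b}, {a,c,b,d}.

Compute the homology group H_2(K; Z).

We work with the vertex ordering a < b < c < d < e. The simplices of K, each written with vertices in increasing order, are:

  0-simplices (5): a, b, c, d, e
  1-simplices (10): ab, ac, ad, ae, bc, bd, be, cd, ce, de
  2-simplices (10): abc, abd, abe, acd, ace, ade, bcd, bce, bde, cde
  3-simplices (5): abcd, abce, abde, acde, bcde

giving chain groups C_0 ≅ Z^5, C_1 ≅ Z^10, C_2 ≅ Z^10, C_3 ≅ Z^5.

∂_1: C_1 → C_0 is given by ∂[p,q] = [q] − [p]. For instance
  ∂de = e − d.
The 5×10 boundary matrix has rank 4 and Smith normal form diag(1,1,1,1).

Boundary ∂_2: C_2 → C_1 maps a triangle to the signed sum of its edges. For instance
  ∂bce = ce − be + bc,
  ∂cde = de − ce + cd.
The resulting 10×10 matrix has rank 6, and its Smith normal form has invariant factors (1,1,1,1,1,1).

∂_3: C_3 → C_2 sends each 3-simplex σ to the alternating sum Σ_i (−1)^i (σ with its i-th vertex removed). For instance
  ∂abde = bde − ade + abe − abd,
  ∂abcd = bcd − acd + abd − abc.
This gives a 10×5 integer matrix of rank 4; reducing to Smith normal form yields diagonal entries (1,1,1,1).

Reading off H_k = ker ∂_k / im ∂_{k+1}:

  H_2: rank ker ∂_2 − rank ∂_3 = (10 − 6) − 4 = 0, and the invariant factors of ∂_3 are all 1, so H_2 = 0.

H_2 = 0.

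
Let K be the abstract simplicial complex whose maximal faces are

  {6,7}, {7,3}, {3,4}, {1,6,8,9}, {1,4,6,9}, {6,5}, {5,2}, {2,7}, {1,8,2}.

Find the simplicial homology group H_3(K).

H_3 = 0.

Fix the vertex order 1 < 2 < 3 < 4 < 5 < 6 < 7 < 8 < 9 and write every simplex with vertices in increasing order. Then dim K = 3 and the simplices of K are:

  0-simplices (9): [1], [2], [3], [4], [5], [6], [7], [8], [9]
  1-simplices (17): [1,2], [1,4], [1,6], [1,8], [1,9], [2,5], [2,7], [2,8], [3,4], [3,7], [4,6], [4,9], [5,6], [6,7], [6,8], [6,9], [8,9]
  2-simplices (8): [1,2,8], [1,4,6], [1,4,9], [1,6,8], [1,6,9], [1,8,9], [4,6,9], [6,8,9]
  3-simplices (2): [1,4,6,9], [1,6,8,9]

giving chain groups C_0 ≅ Z^9, C_1 ≅ Z^17, C_2 ≅ Z^8, C_3 ≅ Z^2.

∂_1: C_1 → C_0 sends each edge [p,q] (with p < q) to q − p. For instance
  ∂[4,9] = [9] − [4].
The 9×17 boundary matrix has rank 8 and Smith normal form diag(1,1,1,1,1,1,1,1).

The boundary map ∂_2: C_2 → C_1 sends each 2-simplex [p,q,r] to [q,r] − [p,r] + [p,q]. For instance
  ∂[1,2,8] = [2,8] − [1,8] + [1,2],
  ∂[1,4,6] = [4,6] − [1,6] + [1,4].
The 17×8 boundary matrix has rank 6 and Smith normal form diag(1,1,1,1,1,1).

∂_3: C_3 → C_2 sends each 3-simplex σ to the alternating sum Σ_i (−1)^i (σ with its i-th vertex removed). For instance
  ∂[1,4,6,9] = [4,6,9] − [1,6,9] + [1,4,9] − [1,4,6],
  ∂[1,6,8,9] = [6,8,9] − [1,8,9] + [1,6,9] − [1,6,8].
As a 8×2 matrix over Z this has rank 2, with invariant factors (1,1).

Computing H_k = (kernel of ∂_k) / (image of ∂_{k+1}):

  H_3: rank ker ∂_3 − rank ∂_4 = (2 − 2) − 0 = 0, and there is no ∂_4, so H_3 = 0.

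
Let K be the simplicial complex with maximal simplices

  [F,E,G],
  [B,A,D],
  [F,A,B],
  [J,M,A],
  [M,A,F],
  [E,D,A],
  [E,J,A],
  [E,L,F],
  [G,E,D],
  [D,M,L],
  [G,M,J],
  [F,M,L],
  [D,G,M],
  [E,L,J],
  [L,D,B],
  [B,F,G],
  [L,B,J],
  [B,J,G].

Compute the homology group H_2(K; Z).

H_2 ≅ Z.

We work with the vertex ordering A < B < D < E < F < G < J < L < M. The simplices of K, each written with vertices in increasing order, are:

  0-simplices (9): A, B, D, E, F, G, J, L, M
  1-simplices (27): AB, AD, AE, AF, AJ, AM, BD, BF, BG, BJ, BL, DE, DG, DL, DM, EF, EG, EJ, EL, FG, FL, FM, GJ, GM, JL, JM, LM
  2-simplices (18): ABD, ABF, ADE, AEJ, AFM, AJM, BDL, BFG, BGJ, BJL, DEG, DGM, DLM, EFG, EFL, EJL, FLM, GJM

Hence C_0 ≅ Z^9, C_1 ≅ Z^27, C_2 ≅ Z^18.

The boundary map ∂_1: C_1 → C_0 maps an edge to its endpoints' difference, ∂[p,q] = q − p. For instance
  ∂GJ = J − G.
The 9×27 boundary matrix has rank 8 and Smith normal form diag(1,1,1,1,1,1,1,1).

∂_2: C_2 → C_1 acts by ∂[p,q,r] = [q,r] − [p,r] + [p,q]. For instance
  ∂GJM = JM − GM + GJ,
  ∂BJL = JL − BL + BJ.
The resulting 27×18 matrix has rank 17, and its Smith normal form has invariant factors (1,1,1,1,1,1,1,1,1,1,1,1,1,1,1,1,1).

Computing H_k = (kernel of ∂_k) / (image of ∂_{k+1}):

  H_2: rank ker ∂_2 − rank ∂_3 = (18 − 17) − 0 = 1, and there is no ∂_3, so H_2 ≅ Z.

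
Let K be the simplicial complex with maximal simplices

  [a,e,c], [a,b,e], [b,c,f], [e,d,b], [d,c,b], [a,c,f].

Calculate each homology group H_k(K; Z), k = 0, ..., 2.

Order the vertices as a < b < c < d < e < f. Listing each simplex with vertices in this order, K has dimension 2 with simplices:

  0-simplices (6): a, b, c, d, e, f
  1-simplices (12): ab, ac, ae, af, bc, bd, be, bf, cd, ce, cf, de
  2-simplices (6): abe, ace, acf, bcd, bcf, bde

Hence C_0 ≅ Z^6, C_1 ≅ Z^12, C_2 ≅ Z^6.

∂_1: C_1 → C_0 is given by ∂[p,q] = [q] − [p].
The 6×12 boundary matrix has rank 5 and Smith normal form diag(1,1,1,1,1).

Boundary ∂_2: C_2 → C_1 acts by ∂[p,q,r] = [q,r] − [p,r] + [p,q]. For instance
  ∂acf = cf − af + ac,
  ∂ace = ce − ae + ac.
The 12×6 boundary matrix has rank 6 and Smith normal form diag(1,1,1,1,1,1).

From H_k ≅ ker(∂_k) / im(∂_{k+1}) we obtain:

  H_0: rank C_0 − rank ∂_1 = 6 − 5 = 1, and the invariant factors of ∂_1 are all 1, so H_0 = Z.
  H_1: rank ker ∂_1 − rank ∂_2 = (12 − 5) − 6 = 1, and the invariant factors of ∂_2 are all 1, so H_1 = Z.
  H_2: rank ker ∂_2 − rank ∂_3 = (6 − 6) − 0 = 0, and there is no ∂_3, so H_2 = 0.

As a check, the Euler characteristic is 6 − 12 + 6 = 0, which agrees with 1 − 1 + 0 = 0.
(K is a triangulation of the cylinder S^1 x I.)

H_0 ≅ Z,  H_1 ≅ Z,  H_2 = 0.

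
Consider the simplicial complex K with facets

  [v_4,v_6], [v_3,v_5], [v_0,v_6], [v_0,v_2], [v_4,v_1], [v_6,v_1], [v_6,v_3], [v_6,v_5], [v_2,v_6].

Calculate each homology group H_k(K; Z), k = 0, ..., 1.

K has 7 vertices, 9 edges.
rank ∂_0 = 0, rank ∂_1 = 6 ⇒ b_0 = 7 − 0 − 6 = 1; all invariant factors of ∂_1 are 1 so no torsion. So H_0 ≅ Z.
rank ∂_1 = 6, rank ∂_2 = 0 ⇒ b_1 = 9 − 6 − 0 = 3. So H_1 ≅ Z^3.

H_0 ≅ Z,  H_1 ≅ Z^3.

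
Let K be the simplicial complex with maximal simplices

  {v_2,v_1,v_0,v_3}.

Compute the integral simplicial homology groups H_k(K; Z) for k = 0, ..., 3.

Order the vertices as v_0 < v_1 < v_2 < v_3. Listing each simplex with vertices in this order, K has dimension 3 with simplices:

  0-simplices (4): [v_0], [v_1], [v_2], [v_3]
  1-simplices (6): [v_0,v_1], [v_0,v_2], [v_0,v_3], [v_1,v_2], [v_1,v_3], [v_2,v_3]
  2-simplices (4): [v_0,v_1,v_2], [v_0,v_1,v_3], [v_0,v_2,v_3], [v_1,v_2,v_3]
  3-simplices (1): [v_0,v_1,v_2,v_3]

giving chain groups C_0 ≅ Z^4, C_1 ≅ Z^6, C_2 ≅ Z^4, C_3 ≅ Z^1.

The boundary map ∂_1: C_1 → C_0 maps an edge to its endpoints' difference, ∂[p,q] = q − p. For instance
  ∂[v_0,v_1] = [v_1] − [v_0].
As a 4×6 matrix over Z this has rank 3, with invariant factors (1,1,1).

∂_2: C_2 → C_1 maps a triangle to the signed sum of its edges. For instance
  ∂[v_0,v_1,v_2] = [v_1,v_2] − [v_0,v_2] + [v_0,v_1],
  ∂[v_0,v_1,v_3] = [v_1,v_3] − [v_0,v_3] + [v_0,v_1].
As a 6×4 matrix over Z this has rank 3, with invariant factors (1,1,1).

The boundary map ∂_3: C_3 → C_2 sends each 3-simplex σ to the alternating sum Σ_i (−1)^i (σ with its i-th vertex removed). For instance
  ∂[v_0,v_1,v_2,v_3] = [v_1,v_2,v_3] − [v_0,v_2,v_3] + [v_0,v_1,v_3] − [v_0,v_1,v_2].
This gives a 4×1 integer matrix of rank 1; reducing to Smith normal form yields diagonal entries (1).

Reading off H_k = ker ∂_k / im ∂_{k+1}:

  H_0: rank C_0 − rank ∂_1 = 4 − 3 = 1, and the invariant factors of ∂_1 are all 1, so H_0 ≅ Z.
  H_1: rank ker ∂_1 − rank ∂_2 = (6 − 3) − 3 = 0, and the invariant factors of ∂_2 are all 1, so H_1 ≅ 0.
  H_2: rank ker ∂_2 − rank ∂_3 = (4 − 3) − 1 = 0, and the invariant factors of ∂_3 are all 1, so H_2 ≅ 0.
  H_3: rank ker ∂_3 − rank ∂_4 = (1 − 1) − 0 = 0, and there is no ∂_4, so H_3 ≅ 0.

H_0 = Z,  H_1 = 0,  H_2 = 0,  H_3 = 0.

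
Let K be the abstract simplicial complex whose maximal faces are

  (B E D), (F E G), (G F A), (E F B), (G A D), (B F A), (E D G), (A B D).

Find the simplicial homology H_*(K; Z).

Fix the vertex order A < B < D < E < F < G and write every simplex with vertices in increasing order. Then dim K = 2 and the simplices of K are:

  0-simplices (6): A, B, D, E, F, G
  1-simplices (12): AB, AD, AF, AG, BD, BE, BF, DE, DG, EF, EG, FG
  2-simplices (8): ABD, ABF, ADG, AFG, BDE, BEF, DEG, EFG

giving chain groups C_0 ≅ Z^6, C_1 ≅ Z^12, C_2 ≅ Z^8.

The boundary map ∂_1: C_1 → C_0 is given by ∂[p,q] = [q] − [p]. For instance
  ∂AD = D − A.
This gives a 6×12 integer matrix of rank 5; reducing to Smith normal form yields diagonal entries (1,1,1,1,1).

∂_2: C_2 → C_1 sends each 2-simplex [p,q,r] to [q,r] − [p,r] + [p,q]. For instance
  ∂BEF = EF − BF + BE,
  ∂ABF = BF − AF + AB.
As a 12×8 matrix over Z this has rank 7, with invariant factors (1,1,1,1,1,1,1).

Reading off H_k = ker ∂_k / im ∂_{k+1}:

  H_0: rank C_0 − rank ∂_1 = 6 − 5 = 1, and the invariant factors of ∂_1 are all 1, so H_0 ≅ Z.
  H_1: rank ker ∂_1 − rank ∂_2 = (12 − 5) − 7 = 0, and the invariant factors of ∂_2 are all 1, so H_1 ≅ 0.
  H_2: rank ker ∂_2 − rank ∂_3 = (8 − 7) − 0 = 1, and there is no ∂_3, so H_2 ≅ Z.

As a check, the Euler characteristic is 6 − 12 + 8 = 2, which agrees with 1 − 0 + 1 = 2.

H_0 = Z,  H_1 = 0,  H_2 = Z.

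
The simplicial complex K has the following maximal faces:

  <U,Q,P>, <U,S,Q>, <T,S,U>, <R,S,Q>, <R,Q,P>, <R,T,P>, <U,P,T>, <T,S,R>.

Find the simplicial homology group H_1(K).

H_1 ≅ 0.

Order the vertices as P < Q < R < S < T < U. Listing each simplex with vertices in this order, K has dimension 2 with simplices:

  0-simplices (6): P, Q, R, S, T, U
  1-simplices (12): PQ, PR, PT, PU, QR, QS, QU, RS, RT, ST, SU, TU
  2-simplices (8): PQR, PQU, PRT, PTU, QRS, QSU, RST, STU

giving chain groups C_0 ≅ Z^6, C_1 ≅ Z^12, C_2 ≅ Z^8.

The boundary map ∂_1: C_1 → C_0 sends each edge [p,q] (with p < q) to q − p. For instance
  ∂ST = T − S.
As a 6×12 matrix over Z this has rank 5, with invariant factors (1,1,1,1,1).

Boundary ∂_2: C_2 → C_1 acts by ∂[p,q,r] = [q,r] − [p,r] + [p,q]. For instance
  ∂PQU = QU − PU + PQ,
  ∂QSU = SU − QU + QS.
This gives a 12×8 integer matrix of rank 7; reducing to Smith normal form yields diagonal entries (1,1,1,1,1,1,1).

Computing H_k = (kernel of ∂_k) / (image of ∂_{k+1}):

  H_1: rank ker ∂_1 − rank ∂_2 = (12 − 5) − 7 = 0, and the invariant factors of ∂_2 are all 1, so H_1 ≅ 0.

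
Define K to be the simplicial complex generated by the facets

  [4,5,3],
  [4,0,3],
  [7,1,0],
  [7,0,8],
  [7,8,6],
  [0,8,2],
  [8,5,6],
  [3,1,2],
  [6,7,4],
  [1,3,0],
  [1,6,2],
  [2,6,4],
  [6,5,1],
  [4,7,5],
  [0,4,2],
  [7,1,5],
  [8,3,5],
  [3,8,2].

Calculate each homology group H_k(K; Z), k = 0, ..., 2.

K has 9 vertices, 27 edges, 18 triangles.
rank ∂_0 = 0, rank ∂_1 = 8 ⇒ b_0 = 9 − 0 − 8 = 1; all invariant factors of ∂_1 are 1 so no torsion. So H_0 ≅ Z.
rank ∂_1 = 8, rank ∂_2 = 18 ⇒ b_1 = 27 − 8 − 18 = 1; ∂_2 has invariant factor(s) [2] giving torsion. So H_1 ≅ Z × Z/2.
rank ∂_2 = 18, rank ∂_3 = 0 ⇒ b_2 = 18 − 18 − 0 = 0. So H_2 ≅ 0.

H_0 = Z,  H_1 = Z × Z/2,  H_2 = 0.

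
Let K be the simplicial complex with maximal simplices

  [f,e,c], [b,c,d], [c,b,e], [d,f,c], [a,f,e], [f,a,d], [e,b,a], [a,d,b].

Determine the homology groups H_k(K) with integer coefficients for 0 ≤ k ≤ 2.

H_0 = Z,  H_1 = 0,  H_2 = Z.

We work with the vertex ordering a < b < c < d < e < f. The simplices of K, each written with vertices in increasing order, are:

  0-simplices (6): a, b, c, d, e, f
  1-simplices (12): ab, ad, ae, af, bc, bd, be, cd, ce, cf, df, ef
  2-simplices (8): abd, abe, adf, aef, bcd, bce, cdf, cef

Hence C_0 ≅ Z^6, C_1 ≅ Z^12, C_2 ≅ Z^8.

∂_1: C_1 → C_0 maps an edge to its endpoints' difference, ∂[p,q] = q − p.
The 6×12 boundary matrix has rank 5 and Smith normal form diag(1,1,1,1,1).

Boundary ∂_2: C_2 → C_1 sends each 2-simplex [p,q,r] to [q,r] − [p,r] + [p,q]. For instance
  ∂cef = ef − cf + ce,
  ∂adf = df − af + ad.
This gives a 12×8 integer matrix of rank 7; reducing to Smith normal form yields diagonal entries (1,1,1,1,1,1,1).

Reading off H_k = ker ∂_k / im ∂_{k+1}:

  H_0: rank C_0 − rank ∂_1 = 6 − 5 = 1, and the invariant factors of ∂_1 are all 1, so H_0 ≅ Z.
  H_1: rank ker ∂_1 − rank ∂_2 = (12 − 5) − 7 = 0, and the invariant factors of ∂_2 are all 1, so H_1 ≅ 0.
  H_2: rank ker ∂_2 − rank ∂_3 = (8 − 7) − 0 = 1, and there is no ∂_3, so H_2 ≅ Z.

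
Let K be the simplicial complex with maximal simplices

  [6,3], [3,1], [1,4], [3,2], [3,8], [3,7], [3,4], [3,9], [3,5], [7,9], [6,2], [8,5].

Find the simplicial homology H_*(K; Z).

H_0 ≅ Z,  H_1 ≅ Z^4.

K has 9 vertices, 12 edges.
rank ∂_0 = 0, rank ∂_1 = 8 ⇒ b_0 = 9 − 0 − 8 = 1; all invariant factors of ∂_1 are 1 so no torsion. So H_0 ≅ Z.
rank ∂_1 = 8, rank ∂_2 = 0 ⇒ b_1 = 12 − 8 − 0 = 4. So H_1 ≅ Z^4.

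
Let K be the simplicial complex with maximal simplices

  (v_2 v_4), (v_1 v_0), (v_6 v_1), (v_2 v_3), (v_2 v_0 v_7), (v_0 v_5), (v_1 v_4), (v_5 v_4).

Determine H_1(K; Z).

H_1 = Z^2.

Take the total order v_0 < v_1 < v_2 < v_3 < v_4 < v_5 < v_6 < v_7 on the vertex set. Then K (dimension 2) consists of the simplices:

  0-simplices (8): [v_0], [v_1], [v_2], [v_3], [v_4], [v_5], [v_6], [v_7]
  1-simplices (10): [v_0,v_1], [v_0,v_2], [v_0,v_5], [v_0,v_7], [v_1,v_4], [v_1,v_6], [v_2,v_3], [v_2,v_4], [v_2,v_7], [v_4,v_5]
  2-simplices (1): [v_0,v_2,v_7]

Hence C_0 ≅ Z^8, C_1 ≅ Z^10, C_2 ≅ Z^1.

The boundary map ∂_1: C_1 → C_0 sends each edge [p,q] (with p < q) to q − p. For instance
  ∂[v_2,v_3] = [v_3] − [v_2].
This gives a 8×10 integer matrix of rank 7; reducing to Smith normal form yields diagonal entries (1,1,1,1,1,1,1).

Boundary ∂_2: C_2 → C_1 acts by ∂[p,q,r] = [q,r] − [p,r] + [p,q]. For instance
  ∂[v_0,v_2,v_7] = [v_2,v_7] − [v_0,v_7] + [v_0,v_2].
This gives a 10×1 integer matrix of rank 1; reducing to Smith normal form yields diagonal entries (1).

From H_k ≅ ker(∂_k) / im(∂_{k+1}) we obtain:

  H_1: rank ker ∂_1 − rank ∂_2 = (10 − 7) − 1 = 2, and the invariant factors of ∂_2 are all 1, so H_1 = Z^2.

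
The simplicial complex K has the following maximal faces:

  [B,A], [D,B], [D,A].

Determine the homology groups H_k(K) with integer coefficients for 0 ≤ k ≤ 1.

We work with the vertex ordering A < B < D. The simplices of K, each written with vertices in increasing order, are:

  0-simplices (3): A, B, D
  1-simplices (3): AB, AD, BD

Hence C_0 ≅ Z^3, C_1 ≅ Z^3.

∂_1: C_1 → C_0 maps an edge to its endpoints' difference, ∂[p,q] = q − p.
As a 3×3 matrix over Z this has rank 2, with invariant factors (1,1).

Now H_k = ker ∂_k / im ∂_{k+1}, so:

  H_0: rank C_0 − rank ∂_1 = 3 − 2 = 1, and the invariant factors of ∂_1 are all 1, so H_0 ≅ Z.
  H_1: rank ker ∂_1 − rank ∂_2 = (3 − 2) − 0 = 1, and there is no ∂_2, so H_1 ≅ Z.

H_0 = Z,  H_1 = Z.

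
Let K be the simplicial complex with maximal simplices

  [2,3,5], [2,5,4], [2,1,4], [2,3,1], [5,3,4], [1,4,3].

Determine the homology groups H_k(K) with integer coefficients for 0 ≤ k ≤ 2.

Fix the vertex order 1 < 2 < 3 < 4 < 5 and write every simplex with vertices in increasing order. Then dim K = 2 and the simplices of K are:

  0-simplices (5): [1], [2], [3], [4], [5]
  1-simplices (9): [1,2], [1,3], [1,4], [2,3], [2,4], [2,5], [3,4], [3,5], [4,5]
  2-simplices (6): [1,2,3], [1,2,4], [1,3,4], [2,3,5], [2,4,5], [3,4,5]

so the chain groups are C_0 ≅ Z^5, C_1 ≅ Z^9, C_2 ≅ Z^6.

Boundary ∂_1: C_1 → C_0 sends each edge [p,q] (with p < q) to q − p.
The 5×9 boundary matrix has rank 4 and Smith normal form diag(1,1,1,1).

Boundary ∂_2: C_2 → C_1 acts by ∂[p,q,r] = [q,r] − [p,r] + [p,q]. For instance
  ∂[1,3,4] = [3,4] − [1,4] + [1,3],
  ∂[2,3,5] = [3,5] − [2,5] + [2,3].
The resulting 9×6 matrix has rank 5, and its Smith normal form has invariant factors (1,1,1,1,1).

Now H_k = ker ∂_k / im ∂_{k+1}, so:

  H_0: rank C_0 − rank ∂_1 = 5 − 4 = 1, and the invariant factors of ∂_1 are all 1, so H_0 ≅ Z.
  H_1: rank ker ∂_1 − rank ∂_2 = (9 − 4) − 5 = 0, and the invariant factors of ∂_2 are all 1, so H_1 ≅ 0.
  H_2: rank ker ∂_2 − rank ∂_3 = (6 − 5) − 0 = 1, and there is no ∂_3, so H_2 ≅ Z.

(K is a triangulation of the 2-sphere S^2.)

H_0 ≅ Z,  H_1 = 0,  H_2 ≅ Z.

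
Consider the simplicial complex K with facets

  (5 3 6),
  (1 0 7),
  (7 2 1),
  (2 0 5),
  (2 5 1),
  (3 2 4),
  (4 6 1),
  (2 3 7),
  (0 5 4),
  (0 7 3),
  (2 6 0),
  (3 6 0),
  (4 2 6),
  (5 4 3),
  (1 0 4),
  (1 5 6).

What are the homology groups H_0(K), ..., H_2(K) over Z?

Take the total order 0 < 1 < 2 < 3 < 4 < 5 < 6 < 7 on the vertex set. Then K (dimension 2) consists of the simplices:

  0-simplices (8): [0], [1], [2], [3], [4], [5], [6], [7]
  1-simplices (24): (24 of them)
  2-simplices (16): [0,1,4], [0,1,7], [0,2,5], [0,2,6], [0,3,6], [0,3,7], [0,4,5], [1,2,5], [1,2,7], [1,4,6], [1,5,6], [2,3,4], [2,3,7], [2,4,6], [3,4,5], [3,5,6]

Hence C_0 ≅ Z^8, C_1 ≅ Z^24, C_2 ≅ Z^16.

∂_1: C_1 → C_0 sends each edge [p,q] (with p < q) to q − p. For instance
  ∂[3,4] = [4] − [3].
As a 8×24 matrix over Z this has rank 7, with invariant factors (1,1,1,1,1,1,1).

∂_2: C_2 → C_1 sends each 2-simplex [p,q,r] to [q,r] − [p,r] + [p,q]. For instance
  ∂[0,3,6] = [3,6] − [0,6] + [0,3],
  ∂[1,2,5] = [2,5] − [1,5] + [1,2].
As a 24×16 matrix over Z this has rank 15, with invariant factors (1,1,1,1,1,1,1,1,1,1,1,1,1,1,1).

Reading off H_k = ker ∂_k / im ∂_{k+1}:

  H_0: rank C_0 − rank ∂_1 = 8 − 7 = 1, and the invariant factors of ∂_1 are all 1, so H_0 = Z.
  H_1: rank ker ∂_1 − rank ∂_2 = (24 − 7) − 15 = 2, and the invariant factors of ∂_2 are all 1, so H_1 = Z^2.
  H_2: rank ker ∂_2 − rank ∂_3 = (16 − 15) − 0 = 1, and there is no ∂_3, so H_2 = Z.

H_0 ≅ Z,  H_1 ≅ Z^2,  H_2 ≅ Z.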